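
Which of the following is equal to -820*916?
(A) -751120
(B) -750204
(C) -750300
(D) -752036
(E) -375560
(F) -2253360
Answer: A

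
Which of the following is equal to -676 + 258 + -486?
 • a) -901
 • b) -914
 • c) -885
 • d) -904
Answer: d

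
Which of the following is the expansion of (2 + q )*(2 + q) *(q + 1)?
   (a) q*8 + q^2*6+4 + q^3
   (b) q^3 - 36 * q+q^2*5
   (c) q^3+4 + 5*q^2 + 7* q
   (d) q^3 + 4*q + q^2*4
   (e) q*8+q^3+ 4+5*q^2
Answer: e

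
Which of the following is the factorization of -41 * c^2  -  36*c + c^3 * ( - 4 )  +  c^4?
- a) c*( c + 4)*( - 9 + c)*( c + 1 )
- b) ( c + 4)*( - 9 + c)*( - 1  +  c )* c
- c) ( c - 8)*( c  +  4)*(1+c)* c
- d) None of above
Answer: a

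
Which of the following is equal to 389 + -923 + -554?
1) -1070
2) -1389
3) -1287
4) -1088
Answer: 4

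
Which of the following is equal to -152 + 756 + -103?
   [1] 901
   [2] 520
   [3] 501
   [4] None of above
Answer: 3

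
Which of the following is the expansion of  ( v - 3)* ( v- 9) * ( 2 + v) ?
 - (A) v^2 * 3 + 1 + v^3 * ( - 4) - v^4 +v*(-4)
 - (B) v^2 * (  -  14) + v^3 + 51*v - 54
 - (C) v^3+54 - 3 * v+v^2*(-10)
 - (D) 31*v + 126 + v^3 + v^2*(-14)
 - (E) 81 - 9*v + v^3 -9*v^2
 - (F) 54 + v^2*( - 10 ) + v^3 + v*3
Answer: F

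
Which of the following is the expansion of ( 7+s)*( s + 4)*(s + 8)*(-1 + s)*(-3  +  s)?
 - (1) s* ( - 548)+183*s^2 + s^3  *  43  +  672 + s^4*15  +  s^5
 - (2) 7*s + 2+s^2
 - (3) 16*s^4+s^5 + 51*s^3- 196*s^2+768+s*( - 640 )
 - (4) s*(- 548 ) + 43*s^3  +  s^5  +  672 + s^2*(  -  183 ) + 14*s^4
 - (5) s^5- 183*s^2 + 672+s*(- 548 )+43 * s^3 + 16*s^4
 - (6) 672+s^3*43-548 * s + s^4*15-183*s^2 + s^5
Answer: 6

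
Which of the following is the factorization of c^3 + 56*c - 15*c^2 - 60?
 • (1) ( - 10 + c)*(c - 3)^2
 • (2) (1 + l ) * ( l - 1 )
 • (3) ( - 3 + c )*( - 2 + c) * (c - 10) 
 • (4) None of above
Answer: 3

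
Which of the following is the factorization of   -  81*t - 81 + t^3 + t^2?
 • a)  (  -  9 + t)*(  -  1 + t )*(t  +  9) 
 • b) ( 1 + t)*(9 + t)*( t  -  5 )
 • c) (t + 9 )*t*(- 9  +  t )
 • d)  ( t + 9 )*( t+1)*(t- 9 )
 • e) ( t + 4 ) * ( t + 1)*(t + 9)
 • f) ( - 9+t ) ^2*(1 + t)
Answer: d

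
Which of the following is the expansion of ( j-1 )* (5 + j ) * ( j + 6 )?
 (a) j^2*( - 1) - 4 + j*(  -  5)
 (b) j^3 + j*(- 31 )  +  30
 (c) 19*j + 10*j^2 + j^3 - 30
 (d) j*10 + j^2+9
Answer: c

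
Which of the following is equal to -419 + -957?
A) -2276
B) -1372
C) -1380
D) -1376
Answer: D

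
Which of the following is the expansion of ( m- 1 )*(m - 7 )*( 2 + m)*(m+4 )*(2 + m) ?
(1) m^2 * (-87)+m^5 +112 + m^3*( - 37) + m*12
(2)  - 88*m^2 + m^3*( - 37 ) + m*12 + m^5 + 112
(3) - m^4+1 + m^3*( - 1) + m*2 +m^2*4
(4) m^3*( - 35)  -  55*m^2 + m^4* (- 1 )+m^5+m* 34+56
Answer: 2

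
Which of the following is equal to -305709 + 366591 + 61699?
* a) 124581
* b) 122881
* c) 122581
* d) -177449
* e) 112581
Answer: c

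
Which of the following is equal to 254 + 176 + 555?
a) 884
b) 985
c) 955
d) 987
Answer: b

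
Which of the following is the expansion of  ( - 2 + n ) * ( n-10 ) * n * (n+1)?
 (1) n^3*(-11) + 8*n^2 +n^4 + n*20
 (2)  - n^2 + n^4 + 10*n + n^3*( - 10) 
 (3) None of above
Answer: 1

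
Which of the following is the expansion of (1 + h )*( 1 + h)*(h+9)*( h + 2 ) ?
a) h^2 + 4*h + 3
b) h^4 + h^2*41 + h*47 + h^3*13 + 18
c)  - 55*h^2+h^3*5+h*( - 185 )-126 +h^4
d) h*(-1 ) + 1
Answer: b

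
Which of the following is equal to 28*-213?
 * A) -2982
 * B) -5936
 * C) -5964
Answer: C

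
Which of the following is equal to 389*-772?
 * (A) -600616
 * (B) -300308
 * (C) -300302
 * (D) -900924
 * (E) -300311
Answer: B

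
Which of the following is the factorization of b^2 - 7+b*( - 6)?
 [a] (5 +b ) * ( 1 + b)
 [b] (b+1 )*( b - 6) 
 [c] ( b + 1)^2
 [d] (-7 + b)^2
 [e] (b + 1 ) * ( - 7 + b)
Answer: e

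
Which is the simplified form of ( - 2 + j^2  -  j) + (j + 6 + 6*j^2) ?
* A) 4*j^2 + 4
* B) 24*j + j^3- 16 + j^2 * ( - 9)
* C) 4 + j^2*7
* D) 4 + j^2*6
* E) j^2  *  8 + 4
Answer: C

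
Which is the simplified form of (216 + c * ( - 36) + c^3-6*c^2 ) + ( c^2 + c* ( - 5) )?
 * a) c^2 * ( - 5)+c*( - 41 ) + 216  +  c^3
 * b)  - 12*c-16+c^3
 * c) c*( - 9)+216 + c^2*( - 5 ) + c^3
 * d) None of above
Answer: a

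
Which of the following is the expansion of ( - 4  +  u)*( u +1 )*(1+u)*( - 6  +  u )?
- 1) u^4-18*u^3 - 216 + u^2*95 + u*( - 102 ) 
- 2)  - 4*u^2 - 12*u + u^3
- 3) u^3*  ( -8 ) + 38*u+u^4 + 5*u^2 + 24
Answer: 3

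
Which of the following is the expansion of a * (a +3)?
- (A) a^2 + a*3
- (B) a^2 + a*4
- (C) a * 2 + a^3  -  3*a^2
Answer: A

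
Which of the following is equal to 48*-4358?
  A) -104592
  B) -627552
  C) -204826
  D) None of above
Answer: D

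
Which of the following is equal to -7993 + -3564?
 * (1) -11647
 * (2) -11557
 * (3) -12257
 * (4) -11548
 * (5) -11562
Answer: 2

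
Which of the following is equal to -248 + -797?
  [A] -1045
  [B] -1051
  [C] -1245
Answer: A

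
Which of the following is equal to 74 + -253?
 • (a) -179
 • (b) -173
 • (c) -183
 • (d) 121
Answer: a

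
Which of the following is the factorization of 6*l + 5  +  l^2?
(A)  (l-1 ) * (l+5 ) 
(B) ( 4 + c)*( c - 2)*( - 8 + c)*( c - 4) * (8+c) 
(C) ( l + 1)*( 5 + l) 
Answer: C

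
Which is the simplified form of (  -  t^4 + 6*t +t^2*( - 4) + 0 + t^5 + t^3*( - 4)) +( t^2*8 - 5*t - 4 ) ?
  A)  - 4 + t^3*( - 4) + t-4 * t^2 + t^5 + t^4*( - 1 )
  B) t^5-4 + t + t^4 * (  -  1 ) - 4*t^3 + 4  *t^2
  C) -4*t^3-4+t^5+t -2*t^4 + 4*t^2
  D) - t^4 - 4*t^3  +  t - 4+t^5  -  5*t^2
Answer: B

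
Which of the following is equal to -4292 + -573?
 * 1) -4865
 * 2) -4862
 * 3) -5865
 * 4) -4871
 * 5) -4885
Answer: 1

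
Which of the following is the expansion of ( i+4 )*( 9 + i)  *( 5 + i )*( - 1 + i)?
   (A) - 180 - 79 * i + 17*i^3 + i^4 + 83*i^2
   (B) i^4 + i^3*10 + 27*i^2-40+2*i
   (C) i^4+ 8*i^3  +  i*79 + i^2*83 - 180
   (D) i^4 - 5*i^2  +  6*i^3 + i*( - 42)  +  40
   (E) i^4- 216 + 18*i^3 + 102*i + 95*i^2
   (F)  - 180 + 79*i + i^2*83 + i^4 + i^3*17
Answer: F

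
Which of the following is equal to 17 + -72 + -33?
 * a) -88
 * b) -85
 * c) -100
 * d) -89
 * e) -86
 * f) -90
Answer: a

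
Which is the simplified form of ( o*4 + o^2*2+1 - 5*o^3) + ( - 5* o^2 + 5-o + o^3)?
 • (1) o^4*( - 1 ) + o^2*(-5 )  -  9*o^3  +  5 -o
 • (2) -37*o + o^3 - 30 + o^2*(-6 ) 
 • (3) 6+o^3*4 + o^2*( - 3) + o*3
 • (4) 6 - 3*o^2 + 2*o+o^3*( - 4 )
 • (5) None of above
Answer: 5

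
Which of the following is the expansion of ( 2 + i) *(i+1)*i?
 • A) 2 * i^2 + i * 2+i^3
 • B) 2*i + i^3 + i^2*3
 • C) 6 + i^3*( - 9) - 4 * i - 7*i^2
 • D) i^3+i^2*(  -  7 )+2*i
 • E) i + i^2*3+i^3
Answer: B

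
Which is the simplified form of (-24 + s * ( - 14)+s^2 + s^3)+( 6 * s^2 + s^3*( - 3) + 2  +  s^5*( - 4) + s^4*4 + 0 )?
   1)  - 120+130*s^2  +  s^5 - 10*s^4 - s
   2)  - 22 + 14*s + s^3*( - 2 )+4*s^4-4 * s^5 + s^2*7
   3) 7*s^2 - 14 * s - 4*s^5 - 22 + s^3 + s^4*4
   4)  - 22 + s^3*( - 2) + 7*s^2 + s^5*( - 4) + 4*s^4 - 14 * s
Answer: 4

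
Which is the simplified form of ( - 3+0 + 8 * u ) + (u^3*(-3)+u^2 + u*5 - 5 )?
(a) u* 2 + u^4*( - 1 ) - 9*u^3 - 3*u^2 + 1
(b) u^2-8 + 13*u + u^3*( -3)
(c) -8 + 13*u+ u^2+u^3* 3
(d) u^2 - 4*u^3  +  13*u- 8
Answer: b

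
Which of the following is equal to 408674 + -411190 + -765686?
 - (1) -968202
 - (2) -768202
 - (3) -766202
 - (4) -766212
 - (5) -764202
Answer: 2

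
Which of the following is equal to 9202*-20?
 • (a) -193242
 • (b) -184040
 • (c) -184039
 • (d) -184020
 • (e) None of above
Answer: b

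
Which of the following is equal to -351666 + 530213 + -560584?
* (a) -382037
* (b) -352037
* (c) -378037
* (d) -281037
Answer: a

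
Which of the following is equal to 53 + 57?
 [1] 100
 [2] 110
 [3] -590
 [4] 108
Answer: 2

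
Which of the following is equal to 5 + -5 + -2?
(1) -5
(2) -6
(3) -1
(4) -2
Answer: 4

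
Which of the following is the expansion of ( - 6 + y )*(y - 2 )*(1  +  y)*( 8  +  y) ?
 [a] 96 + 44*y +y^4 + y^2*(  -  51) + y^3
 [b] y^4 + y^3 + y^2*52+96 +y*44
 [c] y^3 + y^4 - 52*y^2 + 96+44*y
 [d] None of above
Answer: c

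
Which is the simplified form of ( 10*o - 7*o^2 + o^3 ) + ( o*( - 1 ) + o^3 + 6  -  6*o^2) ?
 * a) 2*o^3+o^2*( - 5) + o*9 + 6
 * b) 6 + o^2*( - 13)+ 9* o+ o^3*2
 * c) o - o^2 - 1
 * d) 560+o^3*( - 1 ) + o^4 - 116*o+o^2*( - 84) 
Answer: b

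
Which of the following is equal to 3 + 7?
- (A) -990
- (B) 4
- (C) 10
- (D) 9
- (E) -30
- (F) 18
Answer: C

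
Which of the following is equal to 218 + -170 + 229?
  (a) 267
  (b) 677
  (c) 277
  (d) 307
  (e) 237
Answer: c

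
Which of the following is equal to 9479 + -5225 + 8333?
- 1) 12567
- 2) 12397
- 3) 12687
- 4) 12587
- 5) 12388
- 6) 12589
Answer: 4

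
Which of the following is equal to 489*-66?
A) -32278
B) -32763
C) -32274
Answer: C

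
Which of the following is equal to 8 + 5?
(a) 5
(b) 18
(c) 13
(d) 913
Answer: c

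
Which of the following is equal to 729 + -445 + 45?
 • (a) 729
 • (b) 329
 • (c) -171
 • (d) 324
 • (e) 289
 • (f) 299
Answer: b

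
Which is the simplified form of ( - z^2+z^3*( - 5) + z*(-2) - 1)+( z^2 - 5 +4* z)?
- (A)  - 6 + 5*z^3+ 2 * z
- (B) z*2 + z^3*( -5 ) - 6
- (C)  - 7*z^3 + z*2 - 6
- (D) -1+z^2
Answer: B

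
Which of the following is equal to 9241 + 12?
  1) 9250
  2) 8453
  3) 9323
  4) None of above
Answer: 4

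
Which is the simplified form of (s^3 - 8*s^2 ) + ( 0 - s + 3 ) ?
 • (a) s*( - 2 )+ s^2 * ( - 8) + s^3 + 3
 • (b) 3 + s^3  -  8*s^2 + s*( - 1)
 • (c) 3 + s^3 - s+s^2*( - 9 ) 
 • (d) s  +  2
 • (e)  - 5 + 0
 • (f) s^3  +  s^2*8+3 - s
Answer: b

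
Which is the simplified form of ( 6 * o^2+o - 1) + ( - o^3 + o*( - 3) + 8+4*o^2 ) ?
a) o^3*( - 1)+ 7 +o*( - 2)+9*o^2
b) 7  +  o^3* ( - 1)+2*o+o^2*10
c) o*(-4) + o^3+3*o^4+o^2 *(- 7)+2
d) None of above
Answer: d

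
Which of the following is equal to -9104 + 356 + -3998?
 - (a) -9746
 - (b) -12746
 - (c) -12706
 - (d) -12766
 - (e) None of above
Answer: b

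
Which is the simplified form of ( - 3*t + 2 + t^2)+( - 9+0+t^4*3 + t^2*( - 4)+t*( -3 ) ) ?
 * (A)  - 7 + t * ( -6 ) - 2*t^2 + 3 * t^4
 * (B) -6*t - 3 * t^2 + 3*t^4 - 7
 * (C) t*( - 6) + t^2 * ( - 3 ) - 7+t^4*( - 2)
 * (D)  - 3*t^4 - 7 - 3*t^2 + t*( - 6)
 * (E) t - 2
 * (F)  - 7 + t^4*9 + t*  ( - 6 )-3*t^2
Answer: B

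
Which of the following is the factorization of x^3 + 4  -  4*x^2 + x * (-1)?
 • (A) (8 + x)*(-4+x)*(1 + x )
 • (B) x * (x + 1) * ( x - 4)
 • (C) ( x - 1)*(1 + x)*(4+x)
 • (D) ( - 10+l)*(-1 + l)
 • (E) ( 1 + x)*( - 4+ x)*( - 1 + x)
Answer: E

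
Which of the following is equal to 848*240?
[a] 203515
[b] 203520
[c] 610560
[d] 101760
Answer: b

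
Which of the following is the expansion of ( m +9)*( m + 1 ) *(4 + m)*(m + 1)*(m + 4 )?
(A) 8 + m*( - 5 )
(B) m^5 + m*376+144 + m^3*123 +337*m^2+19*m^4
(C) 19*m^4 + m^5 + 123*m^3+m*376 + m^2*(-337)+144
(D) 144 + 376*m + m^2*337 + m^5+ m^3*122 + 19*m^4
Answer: B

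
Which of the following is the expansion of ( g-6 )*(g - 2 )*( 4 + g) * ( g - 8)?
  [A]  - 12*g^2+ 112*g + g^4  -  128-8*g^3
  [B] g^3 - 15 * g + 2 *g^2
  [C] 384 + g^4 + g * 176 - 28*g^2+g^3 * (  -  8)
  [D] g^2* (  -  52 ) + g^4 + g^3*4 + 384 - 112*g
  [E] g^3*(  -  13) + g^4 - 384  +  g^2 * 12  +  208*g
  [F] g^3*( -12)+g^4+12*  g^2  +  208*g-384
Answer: F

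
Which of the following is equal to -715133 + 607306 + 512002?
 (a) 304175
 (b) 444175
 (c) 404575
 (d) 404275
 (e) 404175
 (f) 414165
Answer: e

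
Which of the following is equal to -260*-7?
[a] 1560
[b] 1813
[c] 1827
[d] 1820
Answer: d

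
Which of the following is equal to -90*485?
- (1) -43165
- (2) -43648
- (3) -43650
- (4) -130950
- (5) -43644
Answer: 3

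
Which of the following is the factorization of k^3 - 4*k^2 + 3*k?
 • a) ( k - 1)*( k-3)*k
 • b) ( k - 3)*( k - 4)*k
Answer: a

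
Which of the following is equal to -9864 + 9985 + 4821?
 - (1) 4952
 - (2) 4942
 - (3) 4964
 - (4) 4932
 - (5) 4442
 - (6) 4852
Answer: 2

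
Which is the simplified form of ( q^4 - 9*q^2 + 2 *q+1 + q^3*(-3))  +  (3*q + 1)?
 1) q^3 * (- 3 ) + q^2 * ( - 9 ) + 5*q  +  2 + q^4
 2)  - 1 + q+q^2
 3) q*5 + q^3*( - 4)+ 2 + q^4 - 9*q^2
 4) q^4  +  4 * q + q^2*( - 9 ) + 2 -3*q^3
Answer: 1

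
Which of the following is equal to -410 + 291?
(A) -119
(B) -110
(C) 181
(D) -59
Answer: A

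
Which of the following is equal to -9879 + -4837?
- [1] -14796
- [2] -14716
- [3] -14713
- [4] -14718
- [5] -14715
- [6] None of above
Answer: 2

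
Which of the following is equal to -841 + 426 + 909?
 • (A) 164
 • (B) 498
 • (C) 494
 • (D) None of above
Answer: C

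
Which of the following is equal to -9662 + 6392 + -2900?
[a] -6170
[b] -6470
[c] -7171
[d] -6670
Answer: a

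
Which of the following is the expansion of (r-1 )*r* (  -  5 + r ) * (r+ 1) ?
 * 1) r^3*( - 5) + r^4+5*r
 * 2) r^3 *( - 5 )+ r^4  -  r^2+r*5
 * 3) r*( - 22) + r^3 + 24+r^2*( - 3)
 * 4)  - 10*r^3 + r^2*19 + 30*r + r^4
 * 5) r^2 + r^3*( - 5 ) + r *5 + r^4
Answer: 2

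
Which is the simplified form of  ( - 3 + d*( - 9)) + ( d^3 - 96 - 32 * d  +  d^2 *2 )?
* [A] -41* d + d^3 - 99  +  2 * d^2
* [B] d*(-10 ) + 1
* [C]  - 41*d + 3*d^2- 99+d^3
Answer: A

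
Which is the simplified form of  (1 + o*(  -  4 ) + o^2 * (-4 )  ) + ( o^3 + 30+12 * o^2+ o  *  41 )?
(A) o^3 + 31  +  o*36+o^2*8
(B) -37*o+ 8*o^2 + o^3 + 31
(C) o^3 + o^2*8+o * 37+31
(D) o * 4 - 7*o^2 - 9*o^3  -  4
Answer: C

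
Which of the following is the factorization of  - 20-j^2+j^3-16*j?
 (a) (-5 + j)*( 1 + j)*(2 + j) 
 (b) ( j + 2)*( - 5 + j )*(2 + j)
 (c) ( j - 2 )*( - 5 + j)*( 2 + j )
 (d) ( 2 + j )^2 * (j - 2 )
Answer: b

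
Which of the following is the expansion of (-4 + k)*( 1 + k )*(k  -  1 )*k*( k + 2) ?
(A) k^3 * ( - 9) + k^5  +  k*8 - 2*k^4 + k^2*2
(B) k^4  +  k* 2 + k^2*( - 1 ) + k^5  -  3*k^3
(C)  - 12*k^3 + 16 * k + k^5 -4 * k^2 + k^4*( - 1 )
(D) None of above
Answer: A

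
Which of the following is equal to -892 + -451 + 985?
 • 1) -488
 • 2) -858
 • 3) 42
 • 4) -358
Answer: 4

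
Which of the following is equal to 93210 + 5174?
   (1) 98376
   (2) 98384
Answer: 2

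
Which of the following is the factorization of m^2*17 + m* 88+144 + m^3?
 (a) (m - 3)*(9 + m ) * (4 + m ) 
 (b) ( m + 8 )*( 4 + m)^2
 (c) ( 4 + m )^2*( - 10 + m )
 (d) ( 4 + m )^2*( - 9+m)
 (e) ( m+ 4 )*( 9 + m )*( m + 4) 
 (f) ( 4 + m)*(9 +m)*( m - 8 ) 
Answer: e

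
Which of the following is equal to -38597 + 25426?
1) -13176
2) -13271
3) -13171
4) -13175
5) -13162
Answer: 3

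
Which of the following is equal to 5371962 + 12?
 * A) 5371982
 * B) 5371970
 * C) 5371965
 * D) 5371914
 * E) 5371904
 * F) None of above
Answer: F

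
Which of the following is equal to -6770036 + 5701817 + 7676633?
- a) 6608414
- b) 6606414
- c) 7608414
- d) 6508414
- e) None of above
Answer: a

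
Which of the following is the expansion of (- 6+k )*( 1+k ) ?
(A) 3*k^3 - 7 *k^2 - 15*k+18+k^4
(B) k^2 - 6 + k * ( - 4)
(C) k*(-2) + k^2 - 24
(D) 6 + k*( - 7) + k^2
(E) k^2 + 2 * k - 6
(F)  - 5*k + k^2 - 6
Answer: F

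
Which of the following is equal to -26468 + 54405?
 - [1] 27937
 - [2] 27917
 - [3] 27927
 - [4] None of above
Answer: 1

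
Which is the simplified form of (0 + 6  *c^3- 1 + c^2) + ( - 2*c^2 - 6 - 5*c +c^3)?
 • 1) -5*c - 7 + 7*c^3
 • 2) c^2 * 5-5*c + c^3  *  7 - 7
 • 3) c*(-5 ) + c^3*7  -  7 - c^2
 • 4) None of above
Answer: 3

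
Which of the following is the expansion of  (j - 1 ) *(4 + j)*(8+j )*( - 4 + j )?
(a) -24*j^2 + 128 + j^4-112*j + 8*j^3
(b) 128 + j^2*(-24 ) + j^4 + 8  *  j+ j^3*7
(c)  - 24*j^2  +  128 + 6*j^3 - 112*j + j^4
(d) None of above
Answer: d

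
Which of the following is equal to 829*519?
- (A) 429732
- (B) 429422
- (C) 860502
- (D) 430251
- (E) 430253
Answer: D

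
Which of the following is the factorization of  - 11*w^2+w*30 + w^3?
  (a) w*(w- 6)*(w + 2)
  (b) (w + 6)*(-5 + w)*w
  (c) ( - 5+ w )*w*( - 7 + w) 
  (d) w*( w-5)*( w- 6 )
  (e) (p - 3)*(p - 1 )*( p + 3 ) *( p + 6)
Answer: d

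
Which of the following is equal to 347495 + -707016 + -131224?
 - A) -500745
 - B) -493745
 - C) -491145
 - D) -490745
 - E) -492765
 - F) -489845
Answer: D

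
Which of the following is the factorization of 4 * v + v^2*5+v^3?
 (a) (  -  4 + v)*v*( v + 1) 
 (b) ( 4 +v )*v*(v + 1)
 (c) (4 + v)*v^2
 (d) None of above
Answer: b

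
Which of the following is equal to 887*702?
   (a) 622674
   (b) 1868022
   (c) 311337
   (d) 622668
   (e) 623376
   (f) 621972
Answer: a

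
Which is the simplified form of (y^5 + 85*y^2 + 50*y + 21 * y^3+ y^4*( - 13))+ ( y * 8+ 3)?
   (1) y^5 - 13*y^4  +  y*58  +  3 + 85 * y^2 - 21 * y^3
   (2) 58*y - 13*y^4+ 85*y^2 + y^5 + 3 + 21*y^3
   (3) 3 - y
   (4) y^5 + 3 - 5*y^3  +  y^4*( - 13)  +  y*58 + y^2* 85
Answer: 2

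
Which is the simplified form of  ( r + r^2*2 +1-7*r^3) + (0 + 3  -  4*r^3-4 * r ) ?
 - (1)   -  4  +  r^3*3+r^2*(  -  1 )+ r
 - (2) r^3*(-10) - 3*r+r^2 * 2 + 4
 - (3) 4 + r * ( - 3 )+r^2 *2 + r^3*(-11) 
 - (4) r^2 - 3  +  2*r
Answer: 3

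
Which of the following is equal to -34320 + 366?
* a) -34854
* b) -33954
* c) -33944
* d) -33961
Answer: b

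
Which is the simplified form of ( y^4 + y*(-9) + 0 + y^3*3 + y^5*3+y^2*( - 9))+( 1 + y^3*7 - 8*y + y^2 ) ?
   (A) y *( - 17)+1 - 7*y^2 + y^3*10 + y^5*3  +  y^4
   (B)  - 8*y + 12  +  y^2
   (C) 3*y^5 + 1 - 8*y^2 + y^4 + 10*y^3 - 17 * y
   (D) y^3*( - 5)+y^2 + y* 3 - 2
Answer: C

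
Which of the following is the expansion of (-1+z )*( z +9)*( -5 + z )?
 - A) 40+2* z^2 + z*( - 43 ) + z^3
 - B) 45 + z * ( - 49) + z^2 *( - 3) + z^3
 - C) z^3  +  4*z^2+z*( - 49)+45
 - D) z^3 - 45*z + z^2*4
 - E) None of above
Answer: E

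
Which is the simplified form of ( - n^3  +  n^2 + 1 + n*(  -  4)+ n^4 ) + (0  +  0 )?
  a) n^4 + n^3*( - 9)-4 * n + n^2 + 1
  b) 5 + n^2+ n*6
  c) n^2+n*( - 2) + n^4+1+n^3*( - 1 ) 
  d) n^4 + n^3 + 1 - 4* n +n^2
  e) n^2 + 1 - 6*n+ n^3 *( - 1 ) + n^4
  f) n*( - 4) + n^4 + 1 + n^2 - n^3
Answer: f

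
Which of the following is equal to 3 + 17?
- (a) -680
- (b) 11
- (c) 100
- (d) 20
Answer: d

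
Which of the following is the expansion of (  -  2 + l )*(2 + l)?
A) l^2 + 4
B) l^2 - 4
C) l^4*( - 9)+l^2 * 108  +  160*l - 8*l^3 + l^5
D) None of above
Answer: B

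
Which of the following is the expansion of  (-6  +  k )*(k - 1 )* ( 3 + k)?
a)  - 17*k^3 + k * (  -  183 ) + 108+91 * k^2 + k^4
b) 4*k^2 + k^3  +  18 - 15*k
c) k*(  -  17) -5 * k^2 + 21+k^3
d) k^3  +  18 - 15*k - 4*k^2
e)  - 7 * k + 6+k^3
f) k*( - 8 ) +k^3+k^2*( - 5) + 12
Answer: d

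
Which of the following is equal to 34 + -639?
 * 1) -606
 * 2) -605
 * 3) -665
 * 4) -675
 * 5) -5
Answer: 2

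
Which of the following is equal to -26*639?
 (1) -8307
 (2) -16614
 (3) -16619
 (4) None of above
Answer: 2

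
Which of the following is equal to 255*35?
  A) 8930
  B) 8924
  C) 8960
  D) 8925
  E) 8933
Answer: D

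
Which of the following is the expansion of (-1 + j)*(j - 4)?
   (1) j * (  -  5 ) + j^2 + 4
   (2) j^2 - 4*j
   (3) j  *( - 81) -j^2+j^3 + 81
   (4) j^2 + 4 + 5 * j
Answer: 1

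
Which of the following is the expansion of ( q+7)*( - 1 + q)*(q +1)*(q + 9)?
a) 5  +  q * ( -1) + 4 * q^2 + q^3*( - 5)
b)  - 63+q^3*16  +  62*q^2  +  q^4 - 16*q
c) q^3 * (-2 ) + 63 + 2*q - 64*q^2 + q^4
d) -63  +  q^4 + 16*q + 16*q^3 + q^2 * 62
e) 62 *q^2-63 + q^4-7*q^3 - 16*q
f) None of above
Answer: b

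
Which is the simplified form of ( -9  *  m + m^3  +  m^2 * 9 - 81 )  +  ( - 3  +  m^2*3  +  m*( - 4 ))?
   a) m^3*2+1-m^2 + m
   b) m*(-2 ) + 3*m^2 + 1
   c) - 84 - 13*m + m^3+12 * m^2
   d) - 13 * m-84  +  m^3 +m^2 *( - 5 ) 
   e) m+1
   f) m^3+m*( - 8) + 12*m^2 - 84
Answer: c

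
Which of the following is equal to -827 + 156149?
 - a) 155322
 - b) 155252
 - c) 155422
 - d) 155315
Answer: a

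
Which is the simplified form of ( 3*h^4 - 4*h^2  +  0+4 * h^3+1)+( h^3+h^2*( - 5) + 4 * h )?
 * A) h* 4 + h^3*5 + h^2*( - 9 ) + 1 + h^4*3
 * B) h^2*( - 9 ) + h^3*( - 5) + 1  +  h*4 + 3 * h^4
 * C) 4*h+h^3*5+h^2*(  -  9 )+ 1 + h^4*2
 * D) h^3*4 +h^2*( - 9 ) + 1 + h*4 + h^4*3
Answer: A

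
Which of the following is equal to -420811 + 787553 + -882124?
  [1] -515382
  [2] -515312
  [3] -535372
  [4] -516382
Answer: 1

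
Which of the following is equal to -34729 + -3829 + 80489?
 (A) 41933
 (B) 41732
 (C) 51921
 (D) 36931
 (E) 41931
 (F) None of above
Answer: E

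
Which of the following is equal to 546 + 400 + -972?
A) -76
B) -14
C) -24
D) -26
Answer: D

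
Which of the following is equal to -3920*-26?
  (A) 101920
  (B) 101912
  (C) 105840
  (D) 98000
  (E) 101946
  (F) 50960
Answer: A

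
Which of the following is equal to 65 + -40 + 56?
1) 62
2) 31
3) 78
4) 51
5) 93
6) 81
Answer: 6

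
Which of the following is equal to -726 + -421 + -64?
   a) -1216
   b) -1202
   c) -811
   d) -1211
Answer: d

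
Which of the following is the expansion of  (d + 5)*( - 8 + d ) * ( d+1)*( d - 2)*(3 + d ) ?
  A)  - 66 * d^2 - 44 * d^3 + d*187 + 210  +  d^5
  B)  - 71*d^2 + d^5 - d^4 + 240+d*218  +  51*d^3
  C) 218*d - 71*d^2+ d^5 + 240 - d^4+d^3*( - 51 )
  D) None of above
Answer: C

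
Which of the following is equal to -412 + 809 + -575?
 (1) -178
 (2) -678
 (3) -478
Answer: 1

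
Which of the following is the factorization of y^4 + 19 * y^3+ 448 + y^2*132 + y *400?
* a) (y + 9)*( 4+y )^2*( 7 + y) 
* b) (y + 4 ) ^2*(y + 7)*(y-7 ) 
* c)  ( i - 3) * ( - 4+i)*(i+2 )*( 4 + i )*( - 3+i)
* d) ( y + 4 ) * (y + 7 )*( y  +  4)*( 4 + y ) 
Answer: d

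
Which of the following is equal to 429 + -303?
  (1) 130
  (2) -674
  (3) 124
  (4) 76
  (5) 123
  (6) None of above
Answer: 6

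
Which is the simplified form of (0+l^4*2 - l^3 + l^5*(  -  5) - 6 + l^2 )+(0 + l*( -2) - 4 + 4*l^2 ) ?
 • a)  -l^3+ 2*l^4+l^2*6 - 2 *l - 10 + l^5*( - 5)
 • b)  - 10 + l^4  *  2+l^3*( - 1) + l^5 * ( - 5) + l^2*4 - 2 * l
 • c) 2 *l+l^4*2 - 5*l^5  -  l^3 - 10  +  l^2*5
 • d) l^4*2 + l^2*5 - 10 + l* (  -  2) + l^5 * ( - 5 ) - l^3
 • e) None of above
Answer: d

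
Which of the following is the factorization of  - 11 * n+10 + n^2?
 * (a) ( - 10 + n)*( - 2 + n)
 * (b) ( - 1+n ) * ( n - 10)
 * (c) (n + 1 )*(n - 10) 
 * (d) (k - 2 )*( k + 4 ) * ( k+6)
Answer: b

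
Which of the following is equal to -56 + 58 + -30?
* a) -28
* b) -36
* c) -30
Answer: a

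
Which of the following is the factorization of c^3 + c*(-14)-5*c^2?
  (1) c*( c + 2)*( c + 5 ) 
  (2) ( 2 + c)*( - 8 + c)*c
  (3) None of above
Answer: 3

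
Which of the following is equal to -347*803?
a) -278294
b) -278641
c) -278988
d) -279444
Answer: b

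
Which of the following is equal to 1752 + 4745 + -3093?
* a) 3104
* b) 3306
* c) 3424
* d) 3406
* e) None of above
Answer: e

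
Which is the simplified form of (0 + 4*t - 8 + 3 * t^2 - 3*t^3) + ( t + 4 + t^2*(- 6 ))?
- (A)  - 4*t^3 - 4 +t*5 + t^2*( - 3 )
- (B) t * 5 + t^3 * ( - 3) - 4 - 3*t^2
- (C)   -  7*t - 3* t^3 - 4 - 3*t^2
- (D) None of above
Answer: B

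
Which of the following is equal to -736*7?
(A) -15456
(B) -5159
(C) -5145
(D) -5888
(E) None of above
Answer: E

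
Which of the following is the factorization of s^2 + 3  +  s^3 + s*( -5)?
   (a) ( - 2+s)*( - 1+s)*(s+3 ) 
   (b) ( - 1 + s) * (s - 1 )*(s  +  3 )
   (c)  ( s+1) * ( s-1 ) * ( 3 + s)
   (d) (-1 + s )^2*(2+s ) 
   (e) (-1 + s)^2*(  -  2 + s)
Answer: b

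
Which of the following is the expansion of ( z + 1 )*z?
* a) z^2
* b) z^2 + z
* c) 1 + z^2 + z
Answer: b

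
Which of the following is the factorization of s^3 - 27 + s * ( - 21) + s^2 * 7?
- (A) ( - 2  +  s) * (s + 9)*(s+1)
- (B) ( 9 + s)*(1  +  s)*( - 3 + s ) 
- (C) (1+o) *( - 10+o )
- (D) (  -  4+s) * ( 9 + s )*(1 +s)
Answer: B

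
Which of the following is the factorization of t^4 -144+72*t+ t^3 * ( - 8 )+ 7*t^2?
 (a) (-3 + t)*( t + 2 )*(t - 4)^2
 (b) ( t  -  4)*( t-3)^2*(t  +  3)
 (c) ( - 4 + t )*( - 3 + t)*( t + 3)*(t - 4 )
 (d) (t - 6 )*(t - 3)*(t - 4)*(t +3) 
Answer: c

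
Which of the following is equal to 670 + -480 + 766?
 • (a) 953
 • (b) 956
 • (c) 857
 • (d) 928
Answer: b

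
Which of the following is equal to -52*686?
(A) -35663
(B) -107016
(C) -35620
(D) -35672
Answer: D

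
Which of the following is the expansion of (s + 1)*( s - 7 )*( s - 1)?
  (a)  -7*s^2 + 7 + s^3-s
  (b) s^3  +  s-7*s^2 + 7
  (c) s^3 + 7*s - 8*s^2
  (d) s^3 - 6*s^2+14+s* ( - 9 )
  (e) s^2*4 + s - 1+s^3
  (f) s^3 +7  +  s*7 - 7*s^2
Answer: a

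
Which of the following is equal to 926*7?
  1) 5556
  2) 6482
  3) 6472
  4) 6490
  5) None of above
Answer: 2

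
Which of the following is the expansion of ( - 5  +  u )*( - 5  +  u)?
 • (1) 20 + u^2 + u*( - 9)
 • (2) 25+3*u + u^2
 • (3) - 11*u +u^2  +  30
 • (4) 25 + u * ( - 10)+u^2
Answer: 4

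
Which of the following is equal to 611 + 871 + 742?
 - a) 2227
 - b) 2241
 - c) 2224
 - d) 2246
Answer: c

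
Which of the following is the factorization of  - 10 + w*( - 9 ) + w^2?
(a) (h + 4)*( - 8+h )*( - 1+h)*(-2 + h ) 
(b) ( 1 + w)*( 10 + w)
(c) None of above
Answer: c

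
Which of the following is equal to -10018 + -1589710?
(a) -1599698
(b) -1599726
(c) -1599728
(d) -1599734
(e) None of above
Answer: c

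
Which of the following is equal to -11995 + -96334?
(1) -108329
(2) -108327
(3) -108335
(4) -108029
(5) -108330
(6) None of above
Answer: 1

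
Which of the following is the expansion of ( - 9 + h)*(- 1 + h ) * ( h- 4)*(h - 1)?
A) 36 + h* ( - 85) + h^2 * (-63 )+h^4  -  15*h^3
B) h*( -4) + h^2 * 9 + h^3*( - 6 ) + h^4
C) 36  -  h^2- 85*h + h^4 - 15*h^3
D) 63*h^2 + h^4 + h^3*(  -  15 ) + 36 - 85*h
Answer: D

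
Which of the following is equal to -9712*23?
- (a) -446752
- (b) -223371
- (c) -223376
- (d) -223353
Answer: c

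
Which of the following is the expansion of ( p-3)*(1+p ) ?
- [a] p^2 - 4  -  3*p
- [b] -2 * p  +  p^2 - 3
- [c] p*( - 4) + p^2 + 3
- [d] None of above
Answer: b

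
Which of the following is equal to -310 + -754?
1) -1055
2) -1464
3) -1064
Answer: 3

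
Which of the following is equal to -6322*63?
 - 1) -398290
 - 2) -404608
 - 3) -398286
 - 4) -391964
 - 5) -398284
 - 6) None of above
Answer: 3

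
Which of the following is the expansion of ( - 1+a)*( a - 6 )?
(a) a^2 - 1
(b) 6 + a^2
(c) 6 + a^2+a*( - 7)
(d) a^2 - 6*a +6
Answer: c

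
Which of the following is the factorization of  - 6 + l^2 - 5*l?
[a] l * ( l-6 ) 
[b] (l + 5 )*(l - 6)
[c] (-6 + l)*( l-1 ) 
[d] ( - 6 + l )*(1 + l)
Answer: d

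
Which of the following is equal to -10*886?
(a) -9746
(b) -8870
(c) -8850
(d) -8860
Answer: d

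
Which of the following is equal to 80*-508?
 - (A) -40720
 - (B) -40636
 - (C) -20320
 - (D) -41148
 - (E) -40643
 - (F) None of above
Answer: F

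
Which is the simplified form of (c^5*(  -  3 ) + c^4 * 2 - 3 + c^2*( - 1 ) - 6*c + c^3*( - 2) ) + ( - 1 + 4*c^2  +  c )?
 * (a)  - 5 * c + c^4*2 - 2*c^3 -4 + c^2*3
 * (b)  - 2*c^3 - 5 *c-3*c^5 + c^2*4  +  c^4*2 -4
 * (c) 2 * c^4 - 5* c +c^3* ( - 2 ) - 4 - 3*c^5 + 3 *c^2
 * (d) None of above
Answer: c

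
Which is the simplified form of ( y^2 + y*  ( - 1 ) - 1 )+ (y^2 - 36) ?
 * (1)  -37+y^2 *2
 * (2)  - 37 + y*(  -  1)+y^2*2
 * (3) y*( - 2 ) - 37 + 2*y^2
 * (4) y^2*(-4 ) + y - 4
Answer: 2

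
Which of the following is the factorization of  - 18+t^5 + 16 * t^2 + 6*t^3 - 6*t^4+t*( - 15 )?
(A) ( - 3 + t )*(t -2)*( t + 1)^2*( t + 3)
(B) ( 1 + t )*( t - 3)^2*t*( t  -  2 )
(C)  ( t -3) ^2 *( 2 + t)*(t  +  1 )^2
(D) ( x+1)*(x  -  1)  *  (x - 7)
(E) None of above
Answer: E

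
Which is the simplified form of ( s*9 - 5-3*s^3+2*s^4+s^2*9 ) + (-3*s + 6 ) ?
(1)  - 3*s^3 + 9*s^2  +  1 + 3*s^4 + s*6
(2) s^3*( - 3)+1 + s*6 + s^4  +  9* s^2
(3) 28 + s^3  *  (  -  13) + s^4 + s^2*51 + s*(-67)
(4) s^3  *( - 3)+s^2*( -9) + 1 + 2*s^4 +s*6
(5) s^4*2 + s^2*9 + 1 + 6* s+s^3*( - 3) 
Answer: 5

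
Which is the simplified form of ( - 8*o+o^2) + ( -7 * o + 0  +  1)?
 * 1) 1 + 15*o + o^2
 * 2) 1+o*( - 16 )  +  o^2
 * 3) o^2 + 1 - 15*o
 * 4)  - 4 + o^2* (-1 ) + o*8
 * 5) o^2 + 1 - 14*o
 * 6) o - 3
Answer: 3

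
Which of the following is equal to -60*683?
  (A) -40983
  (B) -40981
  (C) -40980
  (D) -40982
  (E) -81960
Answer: C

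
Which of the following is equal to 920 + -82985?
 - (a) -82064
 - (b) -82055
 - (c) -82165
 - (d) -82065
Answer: d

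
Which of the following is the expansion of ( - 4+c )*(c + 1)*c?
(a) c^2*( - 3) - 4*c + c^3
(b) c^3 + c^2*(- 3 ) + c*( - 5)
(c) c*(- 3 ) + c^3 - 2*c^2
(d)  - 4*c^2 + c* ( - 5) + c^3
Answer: a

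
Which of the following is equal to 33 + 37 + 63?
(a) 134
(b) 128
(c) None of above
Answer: c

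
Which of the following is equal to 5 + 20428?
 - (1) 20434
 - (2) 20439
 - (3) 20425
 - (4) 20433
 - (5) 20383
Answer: 4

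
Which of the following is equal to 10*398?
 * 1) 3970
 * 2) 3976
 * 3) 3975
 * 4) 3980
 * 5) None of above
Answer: 4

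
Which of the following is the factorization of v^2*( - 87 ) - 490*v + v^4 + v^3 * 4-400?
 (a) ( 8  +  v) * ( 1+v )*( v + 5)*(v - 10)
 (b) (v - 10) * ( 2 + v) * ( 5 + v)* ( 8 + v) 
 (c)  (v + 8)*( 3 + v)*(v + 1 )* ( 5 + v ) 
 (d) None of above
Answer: a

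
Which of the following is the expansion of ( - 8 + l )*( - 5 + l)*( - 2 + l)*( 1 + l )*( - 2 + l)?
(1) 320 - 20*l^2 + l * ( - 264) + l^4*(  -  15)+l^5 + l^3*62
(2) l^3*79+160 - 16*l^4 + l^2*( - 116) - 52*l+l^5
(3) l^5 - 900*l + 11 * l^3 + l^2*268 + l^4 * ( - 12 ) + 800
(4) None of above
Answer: 2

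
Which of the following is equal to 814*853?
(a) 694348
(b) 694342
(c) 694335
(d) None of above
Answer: b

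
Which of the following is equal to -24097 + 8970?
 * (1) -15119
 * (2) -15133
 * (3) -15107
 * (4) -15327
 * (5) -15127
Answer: 5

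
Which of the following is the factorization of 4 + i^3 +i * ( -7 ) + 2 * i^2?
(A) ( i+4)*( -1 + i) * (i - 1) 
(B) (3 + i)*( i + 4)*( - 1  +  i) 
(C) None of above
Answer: A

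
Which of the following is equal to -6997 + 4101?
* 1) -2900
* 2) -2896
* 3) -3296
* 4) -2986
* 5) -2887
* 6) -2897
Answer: 2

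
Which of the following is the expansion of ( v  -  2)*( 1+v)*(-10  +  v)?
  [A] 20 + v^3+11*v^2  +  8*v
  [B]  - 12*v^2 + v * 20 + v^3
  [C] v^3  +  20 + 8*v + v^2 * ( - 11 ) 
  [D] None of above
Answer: C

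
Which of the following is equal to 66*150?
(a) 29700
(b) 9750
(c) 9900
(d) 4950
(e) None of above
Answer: c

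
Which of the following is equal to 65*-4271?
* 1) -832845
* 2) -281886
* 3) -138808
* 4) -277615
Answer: 4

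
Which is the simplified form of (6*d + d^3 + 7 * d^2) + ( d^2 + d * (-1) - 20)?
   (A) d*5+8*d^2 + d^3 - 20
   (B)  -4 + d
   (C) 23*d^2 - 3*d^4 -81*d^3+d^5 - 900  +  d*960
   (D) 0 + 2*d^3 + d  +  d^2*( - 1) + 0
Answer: A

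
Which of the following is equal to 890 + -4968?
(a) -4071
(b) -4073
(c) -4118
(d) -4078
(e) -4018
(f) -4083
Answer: d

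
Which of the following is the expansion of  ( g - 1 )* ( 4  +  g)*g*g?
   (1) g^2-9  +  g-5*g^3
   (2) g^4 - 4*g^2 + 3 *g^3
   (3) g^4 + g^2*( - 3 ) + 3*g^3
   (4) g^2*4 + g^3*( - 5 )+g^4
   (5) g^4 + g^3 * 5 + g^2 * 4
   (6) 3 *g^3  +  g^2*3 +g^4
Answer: 2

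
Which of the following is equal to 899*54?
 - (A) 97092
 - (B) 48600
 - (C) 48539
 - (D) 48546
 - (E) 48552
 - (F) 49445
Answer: D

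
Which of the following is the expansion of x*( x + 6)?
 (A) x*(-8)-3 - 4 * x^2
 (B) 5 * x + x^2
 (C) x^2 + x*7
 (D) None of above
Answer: D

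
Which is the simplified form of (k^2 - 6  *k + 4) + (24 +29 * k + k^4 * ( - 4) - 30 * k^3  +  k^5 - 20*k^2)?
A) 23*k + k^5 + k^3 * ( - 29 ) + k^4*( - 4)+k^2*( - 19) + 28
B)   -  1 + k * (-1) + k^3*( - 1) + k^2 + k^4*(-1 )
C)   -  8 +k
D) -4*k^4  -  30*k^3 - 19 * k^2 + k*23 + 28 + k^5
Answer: D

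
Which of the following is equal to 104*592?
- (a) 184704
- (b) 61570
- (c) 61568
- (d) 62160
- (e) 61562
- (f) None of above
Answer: c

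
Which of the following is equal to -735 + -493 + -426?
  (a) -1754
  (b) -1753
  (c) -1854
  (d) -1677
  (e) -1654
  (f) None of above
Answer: e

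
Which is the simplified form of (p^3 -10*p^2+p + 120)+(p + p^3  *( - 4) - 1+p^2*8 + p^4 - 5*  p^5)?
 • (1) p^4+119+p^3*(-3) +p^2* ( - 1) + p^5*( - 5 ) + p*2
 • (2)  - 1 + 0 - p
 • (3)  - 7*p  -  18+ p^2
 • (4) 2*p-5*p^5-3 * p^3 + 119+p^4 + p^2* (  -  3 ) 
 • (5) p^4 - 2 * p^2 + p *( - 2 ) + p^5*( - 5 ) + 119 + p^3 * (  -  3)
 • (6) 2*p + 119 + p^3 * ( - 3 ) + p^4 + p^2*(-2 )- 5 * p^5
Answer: 6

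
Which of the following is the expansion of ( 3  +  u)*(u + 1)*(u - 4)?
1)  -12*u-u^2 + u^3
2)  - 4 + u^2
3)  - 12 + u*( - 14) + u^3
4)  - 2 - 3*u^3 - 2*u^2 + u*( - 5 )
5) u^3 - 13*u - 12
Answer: 5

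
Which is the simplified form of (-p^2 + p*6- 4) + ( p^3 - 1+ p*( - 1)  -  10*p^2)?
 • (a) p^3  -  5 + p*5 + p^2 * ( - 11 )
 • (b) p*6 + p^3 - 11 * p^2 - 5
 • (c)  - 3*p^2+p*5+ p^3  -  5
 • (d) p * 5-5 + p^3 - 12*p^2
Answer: a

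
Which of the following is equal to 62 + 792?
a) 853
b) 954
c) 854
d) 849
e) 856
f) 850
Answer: c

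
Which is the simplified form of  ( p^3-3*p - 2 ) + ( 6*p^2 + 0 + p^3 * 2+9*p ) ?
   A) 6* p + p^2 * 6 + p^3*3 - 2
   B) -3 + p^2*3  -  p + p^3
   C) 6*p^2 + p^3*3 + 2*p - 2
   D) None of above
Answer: A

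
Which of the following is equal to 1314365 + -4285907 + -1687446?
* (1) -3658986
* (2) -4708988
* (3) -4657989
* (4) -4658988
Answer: 4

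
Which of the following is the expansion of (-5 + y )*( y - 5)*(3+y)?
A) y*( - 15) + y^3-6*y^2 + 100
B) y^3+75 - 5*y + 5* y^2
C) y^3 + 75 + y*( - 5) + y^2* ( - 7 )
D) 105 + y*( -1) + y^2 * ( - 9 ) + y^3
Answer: C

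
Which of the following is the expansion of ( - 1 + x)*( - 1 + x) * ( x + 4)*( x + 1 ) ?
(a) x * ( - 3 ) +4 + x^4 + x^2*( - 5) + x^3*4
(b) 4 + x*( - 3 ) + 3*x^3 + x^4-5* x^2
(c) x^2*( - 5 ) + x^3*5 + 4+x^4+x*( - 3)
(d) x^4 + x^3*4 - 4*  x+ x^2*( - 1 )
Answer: b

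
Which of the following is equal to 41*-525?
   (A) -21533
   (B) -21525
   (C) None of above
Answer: B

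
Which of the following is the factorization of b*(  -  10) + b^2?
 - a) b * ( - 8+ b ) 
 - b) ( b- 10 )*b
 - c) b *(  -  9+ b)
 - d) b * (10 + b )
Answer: b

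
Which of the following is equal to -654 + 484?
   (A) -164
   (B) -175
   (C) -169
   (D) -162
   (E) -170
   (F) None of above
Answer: E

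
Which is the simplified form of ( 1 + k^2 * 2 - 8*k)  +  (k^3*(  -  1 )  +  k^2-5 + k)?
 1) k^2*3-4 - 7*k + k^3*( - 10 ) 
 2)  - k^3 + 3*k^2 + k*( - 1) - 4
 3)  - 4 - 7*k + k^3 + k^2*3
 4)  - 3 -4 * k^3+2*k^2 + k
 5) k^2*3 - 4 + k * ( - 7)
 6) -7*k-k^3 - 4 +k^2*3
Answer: 6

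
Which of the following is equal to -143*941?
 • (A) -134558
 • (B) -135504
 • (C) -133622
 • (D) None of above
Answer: D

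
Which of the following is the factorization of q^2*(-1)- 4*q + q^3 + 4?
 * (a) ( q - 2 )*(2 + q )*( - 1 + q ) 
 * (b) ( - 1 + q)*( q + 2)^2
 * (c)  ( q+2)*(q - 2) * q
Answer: a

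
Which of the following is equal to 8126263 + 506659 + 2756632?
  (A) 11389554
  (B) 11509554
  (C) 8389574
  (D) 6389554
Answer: A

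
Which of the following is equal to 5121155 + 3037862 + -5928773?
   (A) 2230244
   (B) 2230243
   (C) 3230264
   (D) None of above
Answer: A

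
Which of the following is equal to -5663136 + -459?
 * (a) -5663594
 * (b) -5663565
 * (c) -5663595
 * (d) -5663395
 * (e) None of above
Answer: c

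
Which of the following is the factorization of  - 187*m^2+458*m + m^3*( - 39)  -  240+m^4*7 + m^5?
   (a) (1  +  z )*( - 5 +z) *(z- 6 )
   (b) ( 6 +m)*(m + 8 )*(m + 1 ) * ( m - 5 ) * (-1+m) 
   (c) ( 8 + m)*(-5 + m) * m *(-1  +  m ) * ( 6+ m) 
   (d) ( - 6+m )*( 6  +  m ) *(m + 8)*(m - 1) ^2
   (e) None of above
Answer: e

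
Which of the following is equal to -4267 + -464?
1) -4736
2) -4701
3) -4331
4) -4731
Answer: 4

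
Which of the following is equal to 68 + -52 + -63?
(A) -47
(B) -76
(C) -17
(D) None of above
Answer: A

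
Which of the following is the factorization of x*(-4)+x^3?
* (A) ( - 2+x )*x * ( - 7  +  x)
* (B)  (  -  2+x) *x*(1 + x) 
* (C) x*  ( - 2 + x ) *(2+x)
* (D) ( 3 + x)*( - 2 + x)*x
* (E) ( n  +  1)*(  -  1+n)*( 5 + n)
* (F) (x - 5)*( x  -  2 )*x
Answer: C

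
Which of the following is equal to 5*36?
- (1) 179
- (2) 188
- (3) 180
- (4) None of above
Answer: 3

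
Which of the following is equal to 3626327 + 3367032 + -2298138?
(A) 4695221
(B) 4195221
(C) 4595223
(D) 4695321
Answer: A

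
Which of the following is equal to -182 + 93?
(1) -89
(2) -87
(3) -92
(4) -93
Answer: 1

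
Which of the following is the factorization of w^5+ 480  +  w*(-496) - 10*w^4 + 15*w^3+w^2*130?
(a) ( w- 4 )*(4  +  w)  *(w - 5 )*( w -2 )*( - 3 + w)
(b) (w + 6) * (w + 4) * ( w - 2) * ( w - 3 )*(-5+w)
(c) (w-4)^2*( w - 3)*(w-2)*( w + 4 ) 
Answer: a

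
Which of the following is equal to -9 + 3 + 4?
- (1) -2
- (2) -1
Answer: 1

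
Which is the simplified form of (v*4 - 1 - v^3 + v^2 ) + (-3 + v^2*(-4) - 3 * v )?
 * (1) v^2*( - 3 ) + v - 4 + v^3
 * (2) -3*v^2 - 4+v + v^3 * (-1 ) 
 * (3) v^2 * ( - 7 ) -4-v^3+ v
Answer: 2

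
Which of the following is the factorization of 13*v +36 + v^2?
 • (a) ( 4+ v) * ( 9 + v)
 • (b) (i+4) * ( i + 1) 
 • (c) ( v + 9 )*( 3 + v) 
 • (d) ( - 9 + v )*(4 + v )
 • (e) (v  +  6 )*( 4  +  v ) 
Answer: a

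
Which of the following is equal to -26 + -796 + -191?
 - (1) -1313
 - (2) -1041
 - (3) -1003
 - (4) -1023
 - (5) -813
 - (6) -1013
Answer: 6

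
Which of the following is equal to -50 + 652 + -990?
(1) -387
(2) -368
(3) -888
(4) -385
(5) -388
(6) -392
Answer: 5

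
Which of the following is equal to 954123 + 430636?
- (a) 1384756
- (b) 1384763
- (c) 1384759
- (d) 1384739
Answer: c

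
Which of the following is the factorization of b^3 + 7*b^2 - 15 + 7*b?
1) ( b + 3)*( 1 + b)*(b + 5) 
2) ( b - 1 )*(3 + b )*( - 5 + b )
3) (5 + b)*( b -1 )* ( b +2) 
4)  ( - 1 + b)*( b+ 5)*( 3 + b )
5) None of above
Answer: 4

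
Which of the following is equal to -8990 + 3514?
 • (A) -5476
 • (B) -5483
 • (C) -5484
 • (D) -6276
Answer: A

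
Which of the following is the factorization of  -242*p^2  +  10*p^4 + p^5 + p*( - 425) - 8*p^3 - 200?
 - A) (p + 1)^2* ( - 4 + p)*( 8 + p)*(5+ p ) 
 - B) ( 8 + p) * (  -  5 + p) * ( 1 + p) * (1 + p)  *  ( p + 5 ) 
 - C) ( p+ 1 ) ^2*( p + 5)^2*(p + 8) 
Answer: B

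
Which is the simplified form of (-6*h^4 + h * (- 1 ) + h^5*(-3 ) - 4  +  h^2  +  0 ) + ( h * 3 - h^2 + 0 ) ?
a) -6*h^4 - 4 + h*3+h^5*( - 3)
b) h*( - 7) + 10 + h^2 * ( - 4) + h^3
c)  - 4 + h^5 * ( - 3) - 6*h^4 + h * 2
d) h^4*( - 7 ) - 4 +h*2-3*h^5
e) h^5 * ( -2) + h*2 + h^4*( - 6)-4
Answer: c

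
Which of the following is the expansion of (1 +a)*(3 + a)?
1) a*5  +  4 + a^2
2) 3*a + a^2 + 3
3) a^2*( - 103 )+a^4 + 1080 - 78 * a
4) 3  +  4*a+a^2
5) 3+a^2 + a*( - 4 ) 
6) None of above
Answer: 4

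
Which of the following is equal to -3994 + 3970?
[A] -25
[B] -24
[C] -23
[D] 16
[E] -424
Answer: B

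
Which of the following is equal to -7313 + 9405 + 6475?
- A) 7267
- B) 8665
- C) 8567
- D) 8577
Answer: C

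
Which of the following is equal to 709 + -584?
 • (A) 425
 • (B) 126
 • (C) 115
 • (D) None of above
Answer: D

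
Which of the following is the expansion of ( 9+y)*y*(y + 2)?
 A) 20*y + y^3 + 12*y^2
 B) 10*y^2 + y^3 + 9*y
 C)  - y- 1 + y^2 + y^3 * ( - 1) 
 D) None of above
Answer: D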